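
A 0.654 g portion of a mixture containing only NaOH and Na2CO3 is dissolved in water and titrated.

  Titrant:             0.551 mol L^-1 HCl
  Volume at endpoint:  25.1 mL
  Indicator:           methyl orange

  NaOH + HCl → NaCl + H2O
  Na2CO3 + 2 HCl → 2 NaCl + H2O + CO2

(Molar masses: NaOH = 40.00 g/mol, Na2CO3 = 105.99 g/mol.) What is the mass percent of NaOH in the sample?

37.1 %

n(HCl) = 0.0251 × 0.551 = 0.0138 mol
Let x = n(NaOH), y = n(Na2CO3).
Titrant: 1x + 2y = 0.0138;  mass: 40.00x + 105.99y = 0.654
Solving, x = 6.07 × 10^-3 mol, y = 3.88 × 10^-3 mol
mass of NaOH = 6.07 × 10^-3 × 40.00 = 0.243 g
% NaOH = 0.243 / 0.654 × 100 = 37.1 %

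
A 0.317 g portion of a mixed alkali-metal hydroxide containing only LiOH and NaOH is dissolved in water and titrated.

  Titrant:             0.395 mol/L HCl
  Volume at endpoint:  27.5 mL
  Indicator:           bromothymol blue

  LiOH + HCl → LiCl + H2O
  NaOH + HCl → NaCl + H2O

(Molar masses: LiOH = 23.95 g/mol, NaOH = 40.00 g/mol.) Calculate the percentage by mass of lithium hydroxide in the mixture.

55.3 %

n(HCl) = 0.0275 × 0.395 = 0.0109 mol
Let x = n(LiOH), y = n(NaOH).
Titrant: 1x + 1y = 0.0109;  mass: 23.95x + 40.00y = 0.317
Solving, x = 7.32 × 10^-3 mol, y = 3.54 × 10^-3 mol
mass of LiOH = 7.32 × 10^-3 × 23.95 = 0.175 g
% LiOH = 0.175 / 0.317 × 100 = 55.3 %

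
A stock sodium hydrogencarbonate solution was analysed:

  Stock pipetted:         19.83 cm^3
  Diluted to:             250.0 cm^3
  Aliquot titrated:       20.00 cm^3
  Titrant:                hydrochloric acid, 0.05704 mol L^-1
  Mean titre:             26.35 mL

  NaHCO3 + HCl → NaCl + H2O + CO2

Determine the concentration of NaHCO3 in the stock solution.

n(HCl) = 0.02635 × 0.05704 = 1.503 × 10^-3 mol
n(NaHCO3) in the aliquot = 1.503 × 10^-3 mol (1:1 ratio)
[NaHCO3]_dilute = 1.503 × 10^-3 / 0.02000 = 0.07515 mol/L
Dilution factor = 250.0 / 19.83 = 12.61
[NaHCO3]_stock = 0.07515 × 12.61 = 0.9474 mol/L

0.9474 mol/L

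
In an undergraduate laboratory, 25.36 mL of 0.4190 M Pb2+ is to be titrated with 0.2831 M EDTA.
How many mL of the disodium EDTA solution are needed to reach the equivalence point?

37.53 mL

Pb^2+ + EDTA^4- → [Pb(EDTA)]^2-
n(Pb2+) = 0.02536 L × 0.4190 mol/L = 0.01063 mol
n(EDTA) = 0.01063 mol (1:1 stoichiometry)
V(EDTA) = 0.01063 mol / 0.2831 mol/L = 0.03753 L = 37.53 mL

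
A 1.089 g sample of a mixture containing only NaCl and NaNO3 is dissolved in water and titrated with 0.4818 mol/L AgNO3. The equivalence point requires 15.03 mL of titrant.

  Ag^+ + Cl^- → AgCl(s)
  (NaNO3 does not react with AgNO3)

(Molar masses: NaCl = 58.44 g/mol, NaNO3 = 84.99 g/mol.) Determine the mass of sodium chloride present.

0.4232 g

n(AgNO3) = 0.01503 × 0.4818 = 7.241 × 10^-3 mol
Let x = n(NaCl), y = n(NaNO3).
Titrant: 1x = 7.241 × 10^-3;  mass: 58.44x + 84.99y = 1.089
Solving, x = 7.241 × 10^-3 mol, y = 7.834 × 10^-3 mol
mass of NaCl = 7.241 × 10^-3 × 58.44 = 0.4232 g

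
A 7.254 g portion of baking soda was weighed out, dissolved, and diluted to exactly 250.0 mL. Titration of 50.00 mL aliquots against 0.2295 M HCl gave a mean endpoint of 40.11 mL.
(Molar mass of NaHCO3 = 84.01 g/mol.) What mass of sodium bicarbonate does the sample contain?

3.867 g

NaHCO3 + HCl → NaCl + H2O + CO2
n(HCl) per titration = 0.04011 × 0.2295 = 9.205 × 10^-3 mol
n(NaHCO3) in each aliquot = 9.205 × 10^-3 mol (1:1 ratio)
n(NaHCO3) in the whole flask = 9.205 × 10^-3 × 250.0/50.00 = 0.04603 mol
mass of NaHCO3 = 0.04603 × 84.01 = 3.867 g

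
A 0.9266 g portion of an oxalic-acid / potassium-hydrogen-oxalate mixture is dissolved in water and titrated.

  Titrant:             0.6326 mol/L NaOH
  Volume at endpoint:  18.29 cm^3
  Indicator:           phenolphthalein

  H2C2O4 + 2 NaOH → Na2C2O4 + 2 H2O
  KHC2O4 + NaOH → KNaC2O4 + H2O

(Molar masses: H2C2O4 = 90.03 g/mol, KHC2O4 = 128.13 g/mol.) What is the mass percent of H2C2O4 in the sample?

32.49 %

n(NaOH) = 0.01829 × 0.6326 = 0.01157 mol
Let x = n(H2C2O4), y = n(KHC2O4).
Titrant: 2x + 1y = 0.01157;  mass: 90.03x + 128.13y = 0.9266
Solving, x = 3.344 × 10^-3 mol, y = 4.882 × 10^-3 mol
mass of H2C2O4 = 3.344 × 10^-3 × 90.03 = 0.3011 g
% H2C2O4 = 0.3011 / 0.9266 × 100 = 32.49 %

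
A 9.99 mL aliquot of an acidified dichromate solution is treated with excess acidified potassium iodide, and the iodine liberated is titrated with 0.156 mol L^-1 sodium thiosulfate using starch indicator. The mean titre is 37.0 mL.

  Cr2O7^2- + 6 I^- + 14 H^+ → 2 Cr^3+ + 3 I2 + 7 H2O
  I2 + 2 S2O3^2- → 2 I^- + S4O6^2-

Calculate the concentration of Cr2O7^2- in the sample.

n(S2O3^2-) = 0.0370 × 0.156 = 5.77 × 10^-3 mol
n(I2) = n(S2O3^2-)/2 = 2.89 × 10^-3 mol
From the 1:3 ratio, n(Cr2O7^2-) in the aliquot = 1/3 × 2.89 × 10^-3 = 9.62 × 10^-4 mol
[Cr2O7^2-] = 9.62 × 10^-4 / 0.00999 = 0.0963 mol/L

0.0963 mol/L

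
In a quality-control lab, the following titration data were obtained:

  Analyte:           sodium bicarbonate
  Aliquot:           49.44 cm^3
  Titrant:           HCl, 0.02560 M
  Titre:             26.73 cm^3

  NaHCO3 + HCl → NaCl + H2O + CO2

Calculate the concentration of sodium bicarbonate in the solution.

0.01384 M

n(HCl) = 0.02673 L × 0.02560 mol/L = 6.843 × 10^-4 mol
n(NaHCO3) = 6.843 × 10^-4 mol (1:1 mole ratio)
[NaHCO3] = 6.843 × 10^-4 mol / 0.04944 L = 0.01384 mol/L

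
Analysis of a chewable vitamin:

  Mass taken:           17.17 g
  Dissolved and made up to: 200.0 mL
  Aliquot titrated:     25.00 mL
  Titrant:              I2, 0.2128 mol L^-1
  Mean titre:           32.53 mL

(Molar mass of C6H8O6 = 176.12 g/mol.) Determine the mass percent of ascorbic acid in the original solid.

56.80 %

C6H8O6 + I2 → C6H6O6 + 2 HI
n(I2) per titration = 0.03253 × 0.2128 = 6.922 × 10^-3 mol
n(C6H8O6) in each aliquot = 6.922 × 10^-3 mol (1:1 ratio)
n(C6H8O6) in the whole flask = 6.922 × 10^-3 × 200.0/25.00 = 0.05538 mol
mass of C6H8O6 = 0.05538 × 176.12 = 9.753 g
% C6H8O6 = 9.753 / 17.17 × 100 = 56.80 %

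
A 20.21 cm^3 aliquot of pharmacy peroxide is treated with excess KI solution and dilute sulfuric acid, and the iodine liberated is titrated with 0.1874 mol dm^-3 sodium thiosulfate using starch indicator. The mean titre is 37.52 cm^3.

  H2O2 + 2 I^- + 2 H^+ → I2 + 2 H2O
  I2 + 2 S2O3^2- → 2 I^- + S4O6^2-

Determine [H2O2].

0.1740 mol/L

n(S2O3^2-) = 0.03752 × 0.1874 = 7.031 × 10^-3 mol
n(I2) = n(S2O3^2-)/2 = 3.516 × 10^-3 mol
n(H2O2) in the aliquot = 3.516 × 10^-3 mol (1:1 ratio)
[H2O2] = 3.516 × 10^-3 / 0.02021 = 0.1740 mol/L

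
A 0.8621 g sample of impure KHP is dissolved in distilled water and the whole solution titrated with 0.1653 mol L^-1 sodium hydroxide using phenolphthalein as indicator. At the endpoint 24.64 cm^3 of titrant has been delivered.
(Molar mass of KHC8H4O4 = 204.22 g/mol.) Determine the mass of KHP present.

KHC8H4O4 + NaOH → KNaC8H4O4 + H2O
n(NaOH) = 0.02464 L × 0.1653 mol/L = 4.073 × 10^-3 mol
n(KHC8H4O4) = 4.073 × 10^-3 mol (1:1 ratio)
mass of KHC8H4O4 = 4.073 × 10^-3 × 204.22 g/mol = 0.8318 g

0.8318 g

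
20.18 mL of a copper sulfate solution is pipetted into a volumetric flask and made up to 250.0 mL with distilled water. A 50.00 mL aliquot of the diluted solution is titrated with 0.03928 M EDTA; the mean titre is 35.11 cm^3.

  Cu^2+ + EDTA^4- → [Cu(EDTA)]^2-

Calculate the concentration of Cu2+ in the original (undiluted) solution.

n(EDTA) = 0.03511 × 0.03928 = 1.379 × 10^-3 mol
n(Cu2+) in the aliquot = 1.379 × 10^-3 mol (1:1 ratio)
[Cu2+]_dilute = 1.379 × 10^-3 / 0.05000 = 0.02758 mol/L
Dilution factor = 250.0 / 20.18 = 12.39
[Cu2+]_stock = 0.02758 × 12.39 = 0.3417 mol/L

0.3417 M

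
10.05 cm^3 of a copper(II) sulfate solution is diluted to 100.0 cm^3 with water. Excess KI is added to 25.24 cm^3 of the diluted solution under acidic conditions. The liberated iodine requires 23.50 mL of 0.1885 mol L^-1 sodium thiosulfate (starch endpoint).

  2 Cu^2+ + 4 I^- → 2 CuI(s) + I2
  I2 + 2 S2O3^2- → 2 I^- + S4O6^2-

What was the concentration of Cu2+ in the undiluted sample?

n(S2O3^2-) = 0.02350 × 0.1885 = 4.430 × 10^-3 mol
n(I2) = n(S2O3^2-)/2 = 2.215 × 10^-3 mol
From the 2:1 ratio, n(Cu2+) in the aliquot = 2/1 × 2.215 × 10^-3 = 4.430 × 10^-3 mol
[Cu2+]_dilute = 4.430 × 10^-3 / 0.02524 = 0.1755 mol/L
[Cu2+]_original = 0.1755 × 100.0/10.05 = 1.746 mol/L

1.746 mol/L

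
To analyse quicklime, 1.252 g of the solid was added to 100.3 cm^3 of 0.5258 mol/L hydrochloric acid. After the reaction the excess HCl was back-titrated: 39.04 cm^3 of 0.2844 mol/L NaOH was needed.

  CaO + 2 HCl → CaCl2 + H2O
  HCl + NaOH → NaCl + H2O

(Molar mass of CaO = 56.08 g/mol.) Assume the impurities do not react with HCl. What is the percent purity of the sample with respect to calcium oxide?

93.25 %

n(HCl) added = 0.1003 × 0.5258 = 0.05274 mol
n(NaOH) used in back-titration = 0.03904 × 0.2844 = 0.01110 mol
n(HCl) left over = 0.01110 mol (1:1 ratio)
n(HCl) consumed by analyte = 0.05274 − 0.01110 = 0.04163 mol
From the 1:2 ratio, n(CaO) = 1/2 × 0.04163 = 0.02082 mol
mass of CaO = 0.02082 × 56.08 = 1.167 g
% CaO = 1.167 / 1.252 × 100 = 93.25 %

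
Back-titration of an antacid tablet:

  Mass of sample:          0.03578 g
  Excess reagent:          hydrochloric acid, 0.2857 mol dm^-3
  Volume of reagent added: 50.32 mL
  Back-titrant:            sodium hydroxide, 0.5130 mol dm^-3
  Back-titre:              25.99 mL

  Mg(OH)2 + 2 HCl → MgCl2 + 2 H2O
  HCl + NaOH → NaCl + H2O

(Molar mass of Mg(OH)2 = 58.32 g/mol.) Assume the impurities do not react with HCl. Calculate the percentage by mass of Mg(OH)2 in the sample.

85.05 %

n(HCl) added = 0.05032 × 0.2857 = 0.01438 mol
n(NaOH) used in back-titration = 0.02599 × 0.5130 = 0.01333 mol
n(HCl) left over = 0.01333 mol (1:1 ratio)
n(HCl) consumed by analyte = 0.01438 − 0.01333 = 1.044 × 10^-3 mol
From the 1:2 ratio, n(Mg(OH)2) = 1/2 × 1.044 × 10^-3 = 5.218 × 10^-4 mol
mass of Mg(OH)2 = 5.218 × 10^-4 × 58.32 = 0.03043 g
% Mg(OH)2 = 0.03043 / 0.03578 × 100 = 85.05 %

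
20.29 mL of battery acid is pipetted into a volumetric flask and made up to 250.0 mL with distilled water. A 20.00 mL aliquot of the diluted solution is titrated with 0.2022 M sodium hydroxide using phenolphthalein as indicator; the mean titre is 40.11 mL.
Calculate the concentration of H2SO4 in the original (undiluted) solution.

2.498 M

H2SO4 + 2 NaOH → Na2SO4 + 2 H2O
n(NaOH) = 0.04011 × 0.2022 = 8.110 × 10^-3 mol
From the 1:2 ratio, n(H2SO4) in the aliquot = 1/2 × 8.110 × 10^-3 = 4.055 × 10^-3 mol
[H2SO4]_dilute = 4.055 × 10^-3 / 0.02000 = 0.2028 mol/L
Dilution factor = 250.0 / 20.29 = 12.32
[H2SO4]_stock = 0.2028 × 12.32 = 2.498 mol/L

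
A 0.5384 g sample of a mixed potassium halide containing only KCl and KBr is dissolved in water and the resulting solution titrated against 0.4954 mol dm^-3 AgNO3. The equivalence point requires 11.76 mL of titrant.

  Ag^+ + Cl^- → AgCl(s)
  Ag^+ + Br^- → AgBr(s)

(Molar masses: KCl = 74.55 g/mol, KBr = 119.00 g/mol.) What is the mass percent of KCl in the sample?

n(AgNO3) = 0.01176 × 0.4954 = 5.826 × 10^-3 mol
Let x = n(KCl), y = n(KBr).
Titrant: 1x + 1y = 5.826 × 10^-3;  mass: 74.55x + 119.00y = 0.5384
Solving, x = 3.484 × 10^-3 mol, y = 2.341 × 10^-3 mol
mass of KCl = 3.484 × 10^-3 × 74.55 = 0.2598 g
% KCl = 0.2598 / 0.5384 × 100 = 48.25 %

48.25 %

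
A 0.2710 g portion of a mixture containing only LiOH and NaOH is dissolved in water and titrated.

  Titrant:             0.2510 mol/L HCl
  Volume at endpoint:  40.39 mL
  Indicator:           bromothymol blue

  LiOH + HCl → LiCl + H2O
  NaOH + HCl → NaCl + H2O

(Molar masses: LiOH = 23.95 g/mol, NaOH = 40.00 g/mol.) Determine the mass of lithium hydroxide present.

n(HCl) = 0.04039 × 0.2510 = 0.01014 mol
Let x = n(LiOH), y = n(NaOH).
Titrant: 1x + 1y = 0.01014;  mass: 23.95x + 40.00y = 0.2710
Solving, x = 8.381 × 10^-3 mol, y = 1.757 × 10^-3 mol
mass of LiOH = 8.381 × 10^-3 × 23.95 = 0.2007 g

0.2007 g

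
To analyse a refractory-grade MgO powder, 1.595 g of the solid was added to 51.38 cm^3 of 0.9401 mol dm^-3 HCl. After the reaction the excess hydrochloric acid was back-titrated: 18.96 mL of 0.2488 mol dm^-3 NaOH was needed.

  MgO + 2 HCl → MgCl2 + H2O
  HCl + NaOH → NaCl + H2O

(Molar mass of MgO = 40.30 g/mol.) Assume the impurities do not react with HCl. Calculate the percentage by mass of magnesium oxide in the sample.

n(HCl) added = 0.05138 × 0.9401 = 0.04830 mol
n(NaOH) used in back-titration = 0.01896 × 0.2488 = 4.717 × 10^-3 mol
n(HCl) left over = 4.717 × 10^-3 mol (1:1 ratio)
n(HCl) consumed by analyte = 0.04830 − 4.717 × 10^-3 = 0.04359 mol
From the 1:2 ratio, n(MgO) = 1/2 × 0.04359 = 0.02179 mol
mass of MgO = 0.02179 × 40.30 = 0.8782 g
% MgO = 0.8782 / 1.595 × 100 = 55.06 %

55.06 %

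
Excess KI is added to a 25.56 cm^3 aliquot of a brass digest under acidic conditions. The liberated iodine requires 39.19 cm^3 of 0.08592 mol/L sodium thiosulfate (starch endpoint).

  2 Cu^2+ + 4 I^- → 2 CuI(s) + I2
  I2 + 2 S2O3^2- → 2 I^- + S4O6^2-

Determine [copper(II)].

0.1317 mol/L

n(S2O3^2-) = 0.03919 × 0.08592 = 3.367 × 10^-3 mol
n(I2) = n(S2O3^2-)/2 = 1.684 × 10^-3 mol
From the 2:1 ratio, n(Cu2+) in the aliquot = 2/1 × 1.684 × 10^-3 = 3.367 × 10^-3 mol
[Cu2+] = 3.367 × 10^-3 / 0.02556 = 0.1317 mol/L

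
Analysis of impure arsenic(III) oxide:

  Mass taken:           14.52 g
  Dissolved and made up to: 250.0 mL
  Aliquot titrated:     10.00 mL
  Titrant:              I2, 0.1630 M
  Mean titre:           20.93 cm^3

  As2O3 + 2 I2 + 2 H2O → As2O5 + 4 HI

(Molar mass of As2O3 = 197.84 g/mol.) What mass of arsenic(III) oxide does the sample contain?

8.437 g

n(I2) per titration = 0.02093 × 0.1630 = 3.412 × 10^-3 mol
From the 1:2 ratio, n(As2O3) in each aliquot = 1/2 × 3.412 × 10^-3 = 1.706 × 10^-3 mol
n(As2O3) in the whole flask = 1.706 × 10^-3 × 250.0/10.00 = 0.04264 mol
mass of As2O3 = 0.04264 × 197.84 = 8.437 g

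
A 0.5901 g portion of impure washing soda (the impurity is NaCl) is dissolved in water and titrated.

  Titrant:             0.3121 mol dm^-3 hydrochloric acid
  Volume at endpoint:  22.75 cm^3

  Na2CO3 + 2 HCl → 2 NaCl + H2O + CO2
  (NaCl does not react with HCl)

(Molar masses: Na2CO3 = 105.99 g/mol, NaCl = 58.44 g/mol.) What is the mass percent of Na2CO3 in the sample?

n(HCl) = 0.02275 × 0.3121 = 7.100 × 10^-3 mol
Let x = n(Na2CO3), y = n(NaCl).
Titrant: 2x = 7.100 × 10^-3;  mass: 105.99x + 58.44y = 0.5901
Solving, x = 3.550 × 10^-3 mol, y = 3.659 × 10^-3 mol
mass of Na2CO3 = 3.550 × 10^-3 × 105.99 = 0.3763 g
% Na2CO3 = 0.3763 / 0.5901 × 100 = 63.77 %

63.77 %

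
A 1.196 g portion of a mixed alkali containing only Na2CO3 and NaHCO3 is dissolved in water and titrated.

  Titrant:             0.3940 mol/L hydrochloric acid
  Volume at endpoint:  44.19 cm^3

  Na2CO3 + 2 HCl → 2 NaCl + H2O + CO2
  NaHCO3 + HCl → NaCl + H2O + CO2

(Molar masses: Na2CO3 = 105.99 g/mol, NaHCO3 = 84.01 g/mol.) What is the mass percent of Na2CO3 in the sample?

38.10 %

n(HCl) = 0.04419 × 0.3940 = 0.01741 mol
Let x = n(Na2CO3), y = n(NaHCO3).
Titrant: 2x + 1y = 0.01741;  mass: 105.99x + 84.01y = 1.196
Solving, x = 4.299 × 10^-3 mol, y = 8.812 × 10^-3 mol
mass of Na2CO3 = 4.299 × 10^-3 × 105.99 = 0.4557 g
% Na2CO3 = 0.4557 / 1.196 × 100 = 38.10 %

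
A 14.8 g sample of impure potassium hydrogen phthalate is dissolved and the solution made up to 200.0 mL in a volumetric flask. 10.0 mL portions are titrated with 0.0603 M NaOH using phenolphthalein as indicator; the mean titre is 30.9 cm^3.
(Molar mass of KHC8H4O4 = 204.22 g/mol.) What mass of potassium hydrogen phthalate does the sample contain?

7.61 g

KHC8H4O4 + NaOH → KNaC8H4O4 + H2O
n(NaOH) per titration = 0.0309 × 0.0603 = 1.86 × 10^-3 mol
n(KHC8H4O4) in each aliquot = 1.86 × 10^-3 mol (1:1 ratio)
n(KHC8H4O4) in the whole flask = 1.86 × 10^-3 × 200.0/10.0 = 0.0373 mol
mass of KHC8H4O4 = 0.0373 × 204.22 = 7.61 g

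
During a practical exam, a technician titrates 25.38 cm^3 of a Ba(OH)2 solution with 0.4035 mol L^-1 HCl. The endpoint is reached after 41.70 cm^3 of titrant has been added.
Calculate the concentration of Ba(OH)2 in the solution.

Ba(OH)2 + 2 HCl → BaCl2 + 2 H2O
n(HCl) = 0.04170 L × 0.4035 mol/L = 0.01683 mol
From the 1:2 mole ratio, n(Ba(OH)2) = 1/2 × 0.01683 = 8.413 × 10^-3 mol
[Ba(OH)2] = 8.413 × 10^-3 mol / 0.02538 L = 0.3315 mol/L

0.3315 mol/L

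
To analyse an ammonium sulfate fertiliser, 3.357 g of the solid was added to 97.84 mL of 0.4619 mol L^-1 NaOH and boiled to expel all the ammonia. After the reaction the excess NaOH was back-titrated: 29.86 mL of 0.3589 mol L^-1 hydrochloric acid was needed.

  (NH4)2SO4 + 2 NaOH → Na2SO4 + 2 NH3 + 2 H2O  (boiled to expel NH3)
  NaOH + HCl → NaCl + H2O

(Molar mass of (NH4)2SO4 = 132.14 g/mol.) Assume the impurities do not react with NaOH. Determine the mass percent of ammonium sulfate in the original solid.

67.85 %

n(NaOH) added = 0.09784 × 0.4619 = 0.04519 mol
n(HCl) used in back-titration = 0.02986 × 0.3589 = 0.01072 mol
n(NaOH) left over = 0.01072 mol (1:1 ratio)
n(NaOH) consumed by analyte = 0.04519 − 0.01072 = 0.03448 mol
From the 1:2 ratio, n((NH4)2SO4) = 1/2 × 0.03448 = 0.01724 mol
mass of (NH4)2SO4 = 0.01724 × 132.14 = 2.278 g
% (NH4)2SO4 = 2.278 / 3.357 × 100 = 67.85 %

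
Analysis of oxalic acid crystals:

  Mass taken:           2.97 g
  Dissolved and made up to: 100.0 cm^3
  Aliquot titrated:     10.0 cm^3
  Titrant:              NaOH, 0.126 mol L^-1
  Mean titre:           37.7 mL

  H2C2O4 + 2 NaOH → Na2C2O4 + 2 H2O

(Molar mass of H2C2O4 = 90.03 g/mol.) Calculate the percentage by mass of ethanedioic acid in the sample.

72.0 %

n(NaOH) per titration = 0.0377 × 0.126 = 4.75 × 10^-3 mol
From the 1:2 ratio, n(H2C2O4) in each aliquot = 1/2 × 4.75 × 10^-3 = 2.38 × 10^-3 mol
n(H2C2O4) in the whole flask = 2.38 × 10^-3 × 100.0/10.0 = 0.0238 mol
mass of H2C2O4 = 0.0238 × 90.03 = 2.14 g
% H2C2O4 = 2.14 / 2.97 × 100 = 72.0 %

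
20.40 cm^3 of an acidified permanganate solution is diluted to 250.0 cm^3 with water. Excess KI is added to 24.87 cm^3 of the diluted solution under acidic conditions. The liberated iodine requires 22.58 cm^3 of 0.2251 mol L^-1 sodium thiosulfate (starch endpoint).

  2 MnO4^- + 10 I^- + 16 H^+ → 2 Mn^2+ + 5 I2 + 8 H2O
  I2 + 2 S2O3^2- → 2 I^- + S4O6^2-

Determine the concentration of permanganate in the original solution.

0.5009 mol/L

n(S2O3^2-) = 0.02258 × 0.2251 = 5.083 × 10^-3 mol
n(I2) = n(S2O3^2-)/2 = 2.541 × 10^-3 mol
From the 2:5 ratio, n(MnO4^-) in the aliquot = 2/5 × 2.541 × 10^-3 = 1.017 × 10^-3 mol
[MnO4^-]_dilute = 1.017 × 10^-3 / 0.02487 = 0.04087 mol/L
[MnO4^-]_original = 0.04087 × 250.0/20.40 = 0.5009 mol/L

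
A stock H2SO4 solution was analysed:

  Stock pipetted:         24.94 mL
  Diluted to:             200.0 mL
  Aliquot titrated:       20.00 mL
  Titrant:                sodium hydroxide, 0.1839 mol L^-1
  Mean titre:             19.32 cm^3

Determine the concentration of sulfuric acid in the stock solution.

H2SO4 + 2 NaOH → Na2SO4 + 2 H2O
n(NaOH) = 0.01932 × 0.1839 = 3.553 × 10^-3 mol
From the 1:2 ratio, n(H2SO4) in the aliquot = 1/2 × 3.553 × 10^-3 = 1.776 × 10^-3 mol
[H2SO4]_dilute = 1.776 × 10^-3 / 0.02000 = 0.08882 mol/L
Dilution factor = 200.0 / 24.94 = 8.019
[H2SO4]_stock = 0.08882 × 8.019 = 0.7123 mol/L

0.7123 mol/L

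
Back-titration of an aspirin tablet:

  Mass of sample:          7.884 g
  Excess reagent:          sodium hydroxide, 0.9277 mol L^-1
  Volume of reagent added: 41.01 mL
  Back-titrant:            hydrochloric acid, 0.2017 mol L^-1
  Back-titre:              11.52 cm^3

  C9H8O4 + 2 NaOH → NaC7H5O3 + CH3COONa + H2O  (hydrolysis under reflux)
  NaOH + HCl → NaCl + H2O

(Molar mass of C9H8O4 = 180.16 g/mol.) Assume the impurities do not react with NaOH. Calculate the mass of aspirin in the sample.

n(NaOH) added = 0.04101 × 0.9277 = 0.03804 mol
n(HCl) used in back-titration = 0.01152 × 0.2017 = 2.324 × 10^-3 mol
n(NaOH) left over = 2.324 × 10^-3 mol (1:1 ratio)
n(NaOH) consumed by analyte = 0.03804 − 2.324 × 10^-3 = 0.03572 mol
From the 1:2 ratio, n(C9H8O4) = 1/2 × 0.03572 = 0.01786 mol
mass of C9H8O4 = 0.01786 × 180.16 = 3.218 g

3.218 g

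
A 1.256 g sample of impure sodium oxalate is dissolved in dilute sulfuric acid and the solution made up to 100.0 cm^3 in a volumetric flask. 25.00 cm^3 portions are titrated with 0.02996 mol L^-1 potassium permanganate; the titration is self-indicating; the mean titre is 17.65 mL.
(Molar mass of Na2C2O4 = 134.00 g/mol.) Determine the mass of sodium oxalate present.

0.7086 g

2 MnO4^- + 5 C2O4^2- + 16 H^+ → 2 Mn^2+ + 10 CO2 + 8 H2O
n(KMnO4) per titration = 0.01765 × 0.02996 = 5.288 × 10^-4 mol
From the 5:2 ratio, n(Na2C2O4) in each aliquot = 5/2 × 5.288 × 10^-4 = 1.322 × 10^-3 mol
n(Na2C2O4) in the whole flask = 1.322 × 10^-3 × 100.0/25.00 = 5.288 × 10^-3 mol
mass of Na2C2O4 = 5.288 × 10^-3 × 134.00 = 0.7086 g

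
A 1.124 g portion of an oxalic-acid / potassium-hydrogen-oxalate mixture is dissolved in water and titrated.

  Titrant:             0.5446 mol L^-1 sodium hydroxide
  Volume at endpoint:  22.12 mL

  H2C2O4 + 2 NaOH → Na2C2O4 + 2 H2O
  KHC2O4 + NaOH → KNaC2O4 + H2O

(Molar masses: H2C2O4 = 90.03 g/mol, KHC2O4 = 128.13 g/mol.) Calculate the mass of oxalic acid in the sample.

n(NaOH) = 0.02212 × 0.5446 = 0.01205 mol
Let x = n(H2C2O4), y = n(KHC2O4).
Titrant: 2x + 1y = 0.01205;  mass: 90.03x + 128.13y = 1.124
Solving, x = 2.524 × 10^-3 mol, y = 6.999 × 10^-3 mol
mass of H2C2O4 = 2.524 × 10^-3 × 90.03 = 0.2272 g

0.2272 g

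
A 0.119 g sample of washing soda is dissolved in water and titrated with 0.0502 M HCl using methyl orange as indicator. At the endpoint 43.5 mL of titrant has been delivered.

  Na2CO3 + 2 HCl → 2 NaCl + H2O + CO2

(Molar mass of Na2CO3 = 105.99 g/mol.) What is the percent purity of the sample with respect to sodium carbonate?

n(HCl) = 0.0435 L × 0.0502 mol/L = 2.18 × 10^-3 mol
From the 1:2 ratio, n(Na2CO3) = 1/2 × 2.18 × 10^-3 = 1.09 × 10^-3 mol
mass of Na2CO3 = 1.09 × 10^-3 × 105.99 g/mol = 0.116 g
% Na2CO3 = 0.116 / 0.119 × 100 = 97.2 %

97.2 %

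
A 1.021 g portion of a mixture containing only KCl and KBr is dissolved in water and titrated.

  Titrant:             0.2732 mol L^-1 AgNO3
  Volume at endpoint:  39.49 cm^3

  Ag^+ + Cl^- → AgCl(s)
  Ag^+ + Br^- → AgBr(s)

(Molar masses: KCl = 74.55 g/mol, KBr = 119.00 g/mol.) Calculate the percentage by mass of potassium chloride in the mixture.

n(AgNO3) = 0.03949 × 0.2732 = 0.01079 mol
Let x = n(KCl), y = n(KBr).
Titrant: 1x + 1y = 0.01079;  mass: 74.55x + 119.00y = 1.021
Solving, x = 5.913 × 10^-3 mol, y = 4.875 × 10^-3 mol
mass of KCl = 5.913 × 10^-3 × 74.55 = 0.4408 g
% KCl = 0.4408 / 1.021 × 100 = 43.18 %

43.18 %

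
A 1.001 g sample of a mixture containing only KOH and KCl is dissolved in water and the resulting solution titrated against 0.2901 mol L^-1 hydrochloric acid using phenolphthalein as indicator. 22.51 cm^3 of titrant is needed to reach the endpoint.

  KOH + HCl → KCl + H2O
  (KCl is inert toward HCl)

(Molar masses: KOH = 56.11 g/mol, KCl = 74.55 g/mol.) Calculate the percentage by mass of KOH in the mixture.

36.60 %

n(HCl) = 0.02251 × 0.2901 = 6.530 × 10^-3 mol
Let x = n(KOH), y = n(KCl).
Titrant: 1x = 6.530 × 10^-3;  mass: 56.11x + 74.55y = 1.001
Solving, x = 6.530 × 10^-3 mol, y = 8.512 × 10^-3 mol
mass of KOH = 6.530 × 10^-3 × 56.11 = 0.3664 g
% KOH = 0.3664 / 1.001 × 100 = 36.60 %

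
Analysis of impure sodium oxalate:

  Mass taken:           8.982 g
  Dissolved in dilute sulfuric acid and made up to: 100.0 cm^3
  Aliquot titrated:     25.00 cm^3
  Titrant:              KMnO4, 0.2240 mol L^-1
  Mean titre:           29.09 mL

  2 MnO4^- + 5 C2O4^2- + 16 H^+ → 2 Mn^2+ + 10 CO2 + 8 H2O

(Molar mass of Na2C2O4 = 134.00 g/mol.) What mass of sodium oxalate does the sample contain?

n(KMnO4) per titration = 0.02909 × 0.2240 = 6.516 × 10^-3 mol
From the 5:2 ratio, n(Na2C2O4) in each aliquot = 5/2 × 6.516 × 10^-3 = 0.01629 mol
n(Na2C2O4) in the whole flask = 0.01629 × 100.0/25.00 = 0.06516 mol
mass of Na2C2O4 = 0.06516 × 134.00 = 8.732 g

8.732 g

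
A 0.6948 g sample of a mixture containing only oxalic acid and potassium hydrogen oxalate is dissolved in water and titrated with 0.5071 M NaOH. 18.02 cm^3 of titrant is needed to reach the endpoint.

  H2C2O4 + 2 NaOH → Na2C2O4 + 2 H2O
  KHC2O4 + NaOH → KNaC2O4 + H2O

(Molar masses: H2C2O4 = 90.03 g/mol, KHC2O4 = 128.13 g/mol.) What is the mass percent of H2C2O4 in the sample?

n(NaOH) = 0.01802 × 0.5071 = 9.138 × 10^-3 mol
Let x = n(H2C2O4), y = n(KHC2O4).
Titrant: 2x + 1y = 9.138 × 10^-3;  mass: 90.03x + 128.13y = 0.6948
Solving, x = 2.864 × 10^-3 mol, y = 3.410 × 10^-3 mol
mass of H2C2O4 = 2.864 × 10^-3 × 90.03 = 0.2578 g
% H2C2O4 = 0.2578 / 0.6948 × 100 = 37.11 %

37.11 %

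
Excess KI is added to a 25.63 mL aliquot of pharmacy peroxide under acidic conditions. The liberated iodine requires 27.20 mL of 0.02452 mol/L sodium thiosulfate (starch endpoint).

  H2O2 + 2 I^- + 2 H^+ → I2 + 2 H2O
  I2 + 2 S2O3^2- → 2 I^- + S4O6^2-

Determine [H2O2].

0.01301 mol/L

n(S2O3^2-) = 0.02720 × 0.02452 = 6.669 × 10^-4 mol
n(I2) = n(S2O3^2-)/2 = 3.335 × 10^-4 mol
n(H2O2) in the aliquot = 3.335 × 10^-4 mol (1:1 ratio)
[H2O2] = 3.335 × 10^-4 / 0.02563 = 0.01301 mol/L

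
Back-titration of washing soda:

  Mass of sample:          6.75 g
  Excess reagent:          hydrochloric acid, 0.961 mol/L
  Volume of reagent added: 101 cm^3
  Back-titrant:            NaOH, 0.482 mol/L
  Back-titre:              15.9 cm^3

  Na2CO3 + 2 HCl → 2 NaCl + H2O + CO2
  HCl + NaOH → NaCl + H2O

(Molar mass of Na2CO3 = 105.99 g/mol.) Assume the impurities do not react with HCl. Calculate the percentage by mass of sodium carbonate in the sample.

70.2 %

n(HCl) added = 0.101 × 0.961 = 0.0971 mol
n(NaOH) used in back-titration = 0.0159 × 0.482 = 7.66 × 10^-3 mol
n(HCl) left over = 7.66 × 10^-3 mol (1:1 ratio)
n(HCl) consumed by analyte = 0.0971 − 7.66 × 10^-3 = 0.0894 mol
From the 1:2 ratio, n(Na2CO3) = 1/2 × 0.0894 = 0.0447 mol
mass of Na2CO3 = 0.0447 × 105.99 = 4.74 g
% Na2CO3 = 4.74 / 6.75 × 100 = 70.2 %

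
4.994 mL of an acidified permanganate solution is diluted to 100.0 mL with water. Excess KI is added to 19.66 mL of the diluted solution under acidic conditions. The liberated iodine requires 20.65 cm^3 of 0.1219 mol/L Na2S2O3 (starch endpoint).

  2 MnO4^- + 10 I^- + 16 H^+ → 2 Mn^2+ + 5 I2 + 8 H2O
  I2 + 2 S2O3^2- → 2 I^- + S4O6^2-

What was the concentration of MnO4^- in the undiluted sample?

0.5128 mol/L

n(S2O3^2-) = 0.02065 × 0.1219 = 2.517 × 10^-3 mol
n(I2) = n(S2O3^2-)/2 = 1.259 × 10^-3 mol
From the 2:5 ratio, n(MnO4^-) in the aliquot = 2/5 × 1.259 × 10^-3 = 5.034 × 10^-4 mol
[MnO4^-]_dilute = 5.034 × 10^-4 / 0.01966 = 0.02561 mol/L
[MnO4^-]_original = 0.02561 × 100.0/4.994 = 0.5128 mol/L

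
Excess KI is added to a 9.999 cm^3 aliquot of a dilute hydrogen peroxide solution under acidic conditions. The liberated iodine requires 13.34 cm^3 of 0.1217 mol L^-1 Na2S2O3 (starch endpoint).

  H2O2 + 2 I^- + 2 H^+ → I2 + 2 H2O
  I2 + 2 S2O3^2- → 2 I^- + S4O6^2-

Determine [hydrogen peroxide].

0.08118 mol/L

n(S2O3^2-) = 0.01334 × 0.1217 = 1.623 × 10^-3 mol
n(I2) = n(S2O3^2-)/2 = 8.117 × 10^-4 mol
n(H2O2) in the aliquot = 8.117 × 10^-4 mol (1:1 ratio)
[H2O2] = 8.117 × 10^-4 / 0.009999 = 0.08118 mol/L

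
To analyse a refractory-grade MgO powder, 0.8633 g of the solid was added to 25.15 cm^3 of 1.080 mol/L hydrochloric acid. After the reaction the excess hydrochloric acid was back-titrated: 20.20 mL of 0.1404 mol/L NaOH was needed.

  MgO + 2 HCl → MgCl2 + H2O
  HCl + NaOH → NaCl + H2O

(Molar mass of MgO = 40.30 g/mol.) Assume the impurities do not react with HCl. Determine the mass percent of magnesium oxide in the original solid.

56.78 %

n(HCl) added = 0.02515 × 1.080 = 0.02716 mol
n(NaOH) used in back-titration = 0.02020 × 0.1404 = 2.836 × 10^-3 mol
n(HCl) left over = 2.836 × 10^-3 mol (1:1 ratio)
n(HCl) consumed by analyte = 0.02716 − 2.836 × 10^-3 = 0.02433 mol
From the 1:2 ratio, n(MgO) = 1/2 × 0.02433 = 0.01216 mol
mass of MgO = 0.01216 × 40.30 = 0.4902 g
% MgO = 0.4902 / 0.8633 × 100 = 56.78 %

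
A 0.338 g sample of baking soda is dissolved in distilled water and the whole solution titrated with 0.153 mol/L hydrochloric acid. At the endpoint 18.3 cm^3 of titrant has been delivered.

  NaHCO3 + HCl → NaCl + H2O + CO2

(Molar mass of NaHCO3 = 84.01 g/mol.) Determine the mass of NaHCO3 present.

n(HCl) = 0.0183 L × 0.153 mol/L = 2.80 × 10^-3 mol
n(NaHCO3) = 2.80 × 10^-3 mol (1:1 ratio)
mass of NaHCO3 = 2.80 × 10^-3 × 84.01 g/mol = 0.235 g

0.235 g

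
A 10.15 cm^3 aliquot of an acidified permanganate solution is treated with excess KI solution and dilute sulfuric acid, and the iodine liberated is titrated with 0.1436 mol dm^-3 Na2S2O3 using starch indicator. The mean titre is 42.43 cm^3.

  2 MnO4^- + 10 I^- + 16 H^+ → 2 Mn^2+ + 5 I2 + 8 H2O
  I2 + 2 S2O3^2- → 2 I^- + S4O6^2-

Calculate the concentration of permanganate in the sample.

0.1201 mol/L

n(S2O3^2-) = 0.04243 × 0.1436 = 6.093 × 10^-3 mol
n(I2) = n(S2O3^2-)/2 = 3.046 × 10^-3 mol
From the 2:5 ratio, n(MnO4^-) in the aliquot = 2/5 × 3.046 × 10^-3 = 1.219 × 10^-3 mol
[MnO4^-] = 1.219 × 10^-3 / 0.01015 = 0.1201 mol/L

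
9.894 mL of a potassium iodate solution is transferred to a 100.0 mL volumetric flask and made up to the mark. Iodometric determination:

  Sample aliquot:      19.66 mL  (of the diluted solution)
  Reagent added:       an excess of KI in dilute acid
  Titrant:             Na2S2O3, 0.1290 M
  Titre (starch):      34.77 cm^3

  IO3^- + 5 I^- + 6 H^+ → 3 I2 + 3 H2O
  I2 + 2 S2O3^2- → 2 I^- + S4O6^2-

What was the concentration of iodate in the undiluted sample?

n(S2O3^2-) = 0.03477 × 0.1290 = 4.485 × 10^-3 mol
n(I2) = n(S2O3^2-)/2 = 2.243 × 10^-3 mol
From the 1:3 ratio, n(IO3^-) in the aliquot = 1/3 × 2.243 × 10^-3 = 7.476 × 10^-4 mol
[IO3^-]_dilute = 7.476 × 10^-4 / 0.01966 = 0.03802 mol/L
[IO3^-]_original = 0.03802 × 100.0/9.894 = 0.3843 mol/L

0.3843 M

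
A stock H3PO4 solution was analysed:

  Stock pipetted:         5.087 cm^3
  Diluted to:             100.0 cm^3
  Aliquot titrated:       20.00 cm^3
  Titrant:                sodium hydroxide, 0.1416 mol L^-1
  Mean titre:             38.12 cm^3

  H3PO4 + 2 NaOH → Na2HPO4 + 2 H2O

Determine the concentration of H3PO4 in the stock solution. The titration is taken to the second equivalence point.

n(NaOH) = 0.03812 × 0.1416 = 5.398 × 10^-3 mol
From the 1:2 ratio, n(H3PO4) in the aliquot = 1/2 × 5.398 × 10^-3 = 2.699 × 10^-3 mol
[H3PO4]_dilute = 2.699 × 10^-3 / 0.02000 = 0.1349 mol/L
Dilution factor = 100.0 / 5.087 = 19.66
[H3PO4]_stock = 0.1349 × 19.66 = 2.653 mol/L

2.653 mol/L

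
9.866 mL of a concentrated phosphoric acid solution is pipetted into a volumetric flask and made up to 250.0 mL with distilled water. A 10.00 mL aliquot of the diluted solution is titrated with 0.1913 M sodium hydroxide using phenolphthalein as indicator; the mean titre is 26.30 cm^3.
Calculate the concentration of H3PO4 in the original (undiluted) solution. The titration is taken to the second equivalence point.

H3PO4 + 2 NaOH → Na2HPO4 + 2 H2O
n(NaOH) = 0.02630 × 0.1913 = 5.031 × 10^-3 mol
From the 1:2 ratio, n(H3PO4) in the aliquot = 1/2 × 5.031 × 10^-3 = 2.516 × 10^-3 mol
[H3PO4]_dilute = 2.516 × 10^-3 / 0.01000 = 0.2516 mol/L
Dilution factor = 250.0 / 9.866 = 25.34
[H3PO4]_stock = 0.2516 × 25.34 = 6.374 mol/L

6.374 M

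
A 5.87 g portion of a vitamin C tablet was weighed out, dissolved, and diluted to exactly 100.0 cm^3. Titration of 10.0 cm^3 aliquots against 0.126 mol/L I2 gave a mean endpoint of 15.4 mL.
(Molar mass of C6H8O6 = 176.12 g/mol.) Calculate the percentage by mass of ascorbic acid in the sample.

58.2 %

C6H8O6 + I2 → C6H6O6 + 2 HI
n(I2) per titration = 0.0154 × 0.126 = 1.94 × 10^-3 mol
n(C6H8O6) in each aliquot = 1.94 × 10^-3 mol (1:1 ratio)
n(C6H8O6) in the whole flask = 1.94 × 10^-3 × 100.0/10.0 = 0.0194 mol
mass of C6H8O6 = 0.0194 × 176.12 = 3.42 g
% C6H8O6 = 3.42 / 5.87 × 100 = 58.2 %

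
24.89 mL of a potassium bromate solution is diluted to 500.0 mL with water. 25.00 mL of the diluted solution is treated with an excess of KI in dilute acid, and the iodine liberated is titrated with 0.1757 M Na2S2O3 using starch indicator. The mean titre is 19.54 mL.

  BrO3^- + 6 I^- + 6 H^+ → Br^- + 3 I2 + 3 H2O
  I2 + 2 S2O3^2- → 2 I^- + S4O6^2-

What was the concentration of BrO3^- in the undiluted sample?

n(S2O3^2-) = 0.01954 × 0.1757 = 3.433 × 10^-3 mol
n(I2) = n(S2O3^2-)/2 = 1.717 × 10^-3 mol
From the 1:3 ratio, n(BrO3^-) in the aliquot = 1/3 × 1.717 × 10^-3 = 5.722 × 10^-4 mol
[BrO3^-]_dilute = 5.722 × 10^-4 / 0.02500 = 0.02289 mol/L
[BrO3^-]_original = 0.02289 × 500.0/24.89 = 0.4598 mol/L

0.4598 M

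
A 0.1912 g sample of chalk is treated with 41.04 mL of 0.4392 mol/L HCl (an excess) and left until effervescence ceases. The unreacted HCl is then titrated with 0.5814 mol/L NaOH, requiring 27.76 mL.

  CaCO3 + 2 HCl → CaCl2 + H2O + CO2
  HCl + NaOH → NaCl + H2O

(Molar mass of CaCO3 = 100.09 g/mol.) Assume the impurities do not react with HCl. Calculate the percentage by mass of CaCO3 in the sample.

n(HCl) added = 0.04104 × 0.4392 = 0.01802 mol
n(NaOH) used in back-titration = 0.02776 × 0.5814 = 0.01614 mol
n(HCl) left over = 0.01614 mol (1:1 ratio)
n(HCl) consumed by analyte = 0.01802 − 0.01614 = 1.885 × 10^-3 mol
From the 1:2 ratio, n(CaCO3) = 1/2 × 1.885 × 10^-3 = 9.426 × 10^-4 mol
mass of CaCO3 = 9.426 × 10^-4 × 100.09 = 0.09434 g
% CaCO3 = 0.09434 / 0.1912 × 100 = 49.34 %

49.34 %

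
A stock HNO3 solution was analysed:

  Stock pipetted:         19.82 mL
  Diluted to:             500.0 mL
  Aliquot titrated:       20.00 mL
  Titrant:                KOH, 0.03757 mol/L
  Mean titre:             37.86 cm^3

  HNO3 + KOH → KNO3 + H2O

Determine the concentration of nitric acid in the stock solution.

n(KOH) = 0.03786 × 0.03757 = 1.422 × 10^-3 mol
n(HNO3) in the aliquot = 1.422 × 10^-3 mol (1:1 ratio)
[HNO3]_dilute = 1.422 × 10^-3 / 0.02000 = 0.07112 mol/L
Dilution factor = 500.0 / 19.82 = 25.23
[HNO3]_stock = 0.07112 × 25.23 = 1.794 mol/L

1.794 mol/L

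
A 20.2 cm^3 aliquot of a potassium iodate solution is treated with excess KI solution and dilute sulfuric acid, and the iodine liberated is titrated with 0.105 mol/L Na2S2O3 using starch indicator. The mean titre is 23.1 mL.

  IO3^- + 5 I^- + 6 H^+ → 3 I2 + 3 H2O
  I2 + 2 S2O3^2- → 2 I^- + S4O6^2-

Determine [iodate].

0.0200 mol/L

n(S2O3^2-) = 0.0231 × 0.105 = 2.43 × 10^-3 mol
n(I2) = n(S2O3^2-)/2 = 1.21 × 10^-3 mol
From the 1:3 ratio, n(IO3^-) in the aliquot = 1/3 × 1.21 × 10^-3 = 4.04 × 10^-4 mol
[IO3^-] = 4.04 × 10^-4 / 0.0202 = 0.0200 mol/L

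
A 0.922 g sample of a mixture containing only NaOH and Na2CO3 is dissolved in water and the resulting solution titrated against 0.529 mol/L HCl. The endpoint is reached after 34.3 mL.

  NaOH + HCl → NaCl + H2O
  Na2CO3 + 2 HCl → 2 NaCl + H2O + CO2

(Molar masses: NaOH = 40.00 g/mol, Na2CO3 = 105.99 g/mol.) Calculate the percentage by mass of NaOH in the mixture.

13.2 %

n(HCl) = 0.0343 × 0.529 = 0.0181 mol
Let x = n(NaOH), y = n(Na2CO3).
Titrant: 1x + 2y = 0.0181;  mass: 40.00x + 105.99y = 0.922
Solving, x = 3.05 × 10^-3 mol, y = 7.55 × 10^-3 mol
mass of NaOH = 3.05 × 10^-3 × 40.00 = 0.122 g
% NaOH = 0.122 / 0.922 × 100 = 13.2 %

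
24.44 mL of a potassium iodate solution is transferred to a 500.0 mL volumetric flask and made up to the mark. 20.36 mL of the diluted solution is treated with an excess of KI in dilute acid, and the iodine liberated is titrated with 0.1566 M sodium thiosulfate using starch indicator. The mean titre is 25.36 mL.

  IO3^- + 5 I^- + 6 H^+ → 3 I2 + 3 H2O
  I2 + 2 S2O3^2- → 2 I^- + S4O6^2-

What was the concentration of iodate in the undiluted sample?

0.6651 M

n(S2O3^2-) = 0.02536 × 0.1566 = 3.971 × 10^-3 mol
n(I2) = n(S2O3^2-)/2 = 1.986 × 10^-3 mol
From the 1:3 ratio, n(IO3^-) in the aliquot = 1/3 × 1.986 × 10^-3 = 6.619 × 10^-4 mol
[IO3^-]_dilute = 6.619 × 10^-4 / 0.02036 = 0.03251 mol/L
[IO3^-]_original = 0.03251 × 500.0/24.44 = 0.6651 mol/L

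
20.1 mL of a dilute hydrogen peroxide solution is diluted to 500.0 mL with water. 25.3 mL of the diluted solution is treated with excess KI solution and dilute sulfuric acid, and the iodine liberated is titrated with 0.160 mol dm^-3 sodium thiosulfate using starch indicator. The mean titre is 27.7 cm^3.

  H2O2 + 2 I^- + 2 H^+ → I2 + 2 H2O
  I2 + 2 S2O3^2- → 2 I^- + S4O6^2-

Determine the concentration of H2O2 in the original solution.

n(S2O3^2-) = 0.0277 × 0.160 = 4.43 × 10^-3 mol
n(I2) = n(S2O3^2-)/2 = 2.22 × 10^-3 mol
n(H2O2) in the aliquot = 2.22 × 10^-3 mol (1:1 ratio)
[H2O2]_dilute = 2.22 × 10^-3 / 0.0253 = 0.0876 mol/L
[H2O2]_original = 0.0876 × 500.0/20.1 = 2.18 mol/L

2.18 mol/L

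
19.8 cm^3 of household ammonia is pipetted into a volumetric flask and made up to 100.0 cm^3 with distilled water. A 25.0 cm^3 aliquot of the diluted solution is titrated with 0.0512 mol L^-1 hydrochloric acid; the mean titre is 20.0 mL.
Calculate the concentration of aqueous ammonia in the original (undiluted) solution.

0.207 mol/L

NH3 + HCl → NH4Cl
n(HCl) = 0.0200 × 0.0512 = 1.02 × 10^-3 mol
n(NH3) in the aliquot = 1.02 × 10^-3 mol (1:1 ratio)
[NH3]_dilute = 1.02 × 10^-3 / 0.0250 = 0.0410 mol/L
Dilution factor = 100.0 / 19.8 = 5.051
[NH3]_stock = 0.0410 × 5.051 = 0.207 mol/L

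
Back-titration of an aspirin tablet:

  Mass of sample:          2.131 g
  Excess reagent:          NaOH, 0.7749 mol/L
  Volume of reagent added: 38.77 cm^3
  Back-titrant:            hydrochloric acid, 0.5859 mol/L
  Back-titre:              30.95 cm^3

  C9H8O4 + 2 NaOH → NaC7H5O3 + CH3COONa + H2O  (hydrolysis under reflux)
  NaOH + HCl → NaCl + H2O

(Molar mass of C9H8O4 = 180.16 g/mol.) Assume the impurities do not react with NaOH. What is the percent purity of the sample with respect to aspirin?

50.34 %

n(NaOH) added = 0.03877 × 0.7749 = 0.03004 mol
n(HCl) used in back-titration = 0.03095 × 0.5859 = 0.01813 mol
n(NaOH) left over = 0.01813 mol (1:1 ratio)
n(NaOH) consumed by analyte = 0.03004 − 0.01813 = 0.01191 mol
From the 1:2 ratio, n(C9H8O4) = 1/2 × 0.01191 = 5.955 × 10^-3 mol
mass of C9H8O4 = 5.955 × 10^-3 × 180.16 = 1.073 g
% C9H8O4 = 1.073 / 2.131 × 100 = 50.34 %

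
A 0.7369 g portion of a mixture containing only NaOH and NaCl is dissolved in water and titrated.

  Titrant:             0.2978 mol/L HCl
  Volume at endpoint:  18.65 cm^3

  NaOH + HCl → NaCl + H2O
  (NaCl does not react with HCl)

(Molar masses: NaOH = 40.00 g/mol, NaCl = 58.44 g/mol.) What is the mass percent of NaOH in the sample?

n(HCl) = 0.01865 × 0.2978 = 5.554 × 10^-3 mol
Let x = n(NaOH), y = n(NaCl).
Titrant: 1x = 5.554 × 10^-3;  mass: 40.00x + 58.44y = 0.7369
Solving, x = 5.554 × 10^-3 mol, y = 8.808 × 10^-3 mol
mass of NaOH = 5.554 × 10^-3 × 40.00 = 0.2222 g
% NaOH = 0.2222 / 0.7369 × 100 = 30.15 %

30.15 %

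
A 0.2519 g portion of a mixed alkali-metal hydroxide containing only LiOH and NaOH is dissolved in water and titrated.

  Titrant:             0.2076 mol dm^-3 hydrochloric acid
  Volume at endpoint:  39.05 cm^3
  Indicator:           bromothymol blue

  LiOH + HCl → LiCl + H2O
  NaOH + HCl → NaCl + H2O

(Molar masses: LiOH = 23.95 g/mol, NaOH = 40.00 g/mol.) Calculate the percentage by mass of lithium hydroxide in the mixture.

42.87 %

n(HCl) = 0.03905 × 0.2076 = 8.107 × 10^-3 mol
Let x = n(LiOH), y = n(NaOH).
Titrant: 1x + 1y = 8.107 × 10^-3;  mass: 23.95x + 40.00y = 0.2519
Solving, x = 4.509 × 10^-3 mol, y = 3.598 × 10^-3 mol
mass of LiOH = 4.509 × 10^-3 × 23.95 = 0.1080 g
% LiOH = 0.1080 / 0.2519 × 100 = 42.87 %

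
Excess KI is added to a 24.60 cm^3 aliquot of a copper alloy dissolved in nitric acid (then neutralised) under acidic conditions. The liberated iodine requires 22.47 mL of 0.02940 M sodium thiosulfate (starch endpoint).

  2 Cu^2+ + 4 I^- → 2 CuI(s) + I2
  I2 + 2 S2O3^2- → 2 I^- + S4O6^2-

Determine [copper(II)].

n(S2O3^2-) = 0.02247 × 0.02940 = 6.606 × 10^-4 mol
n(I2) = n(S2O3^2-)/2 = 3.303 × 10^-4 mol
From the 2:1 ratio, n(Cu2+) in the aliquot = 2/1 × 3.303 × 10^-4 = 6.606 × 10^-4 mol
[Cu2+] = 6.606 × 10^-4 / 0.02460 = 0.02685 mol/L

0.02685 M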